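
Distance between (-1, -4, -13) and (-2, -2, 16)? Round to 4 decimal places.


d = sqrt((-2--1)^2 + (-2--4)^2 + (16--13)^2) = 29.0861

29.0861


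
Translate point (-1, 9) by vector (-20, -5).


Translation: (x+dx, y+dy) = (-1+-20, 9+-5) = (-21, 4)

(-21, 4)


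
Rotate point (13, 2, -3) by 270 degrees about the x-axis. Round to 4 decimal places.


x' = 13
y' = 2*cos(270) - -3*sin(270) = -3
z' = 2*sin(270) + -3*cos(270) = -2

(13, -3, -2)


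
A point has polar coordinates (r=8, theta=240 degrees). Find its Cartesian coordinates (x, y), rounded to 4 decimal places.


x = 8 * cos(240) = -4
y = 8 * sin(240) = -6.9282

(-4, -6.9282)


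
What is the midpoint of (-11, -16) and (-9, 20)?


Midpoint = ((-11+-9)/2, (-16+20)/2) = (-10, 2)

(-10, 2)


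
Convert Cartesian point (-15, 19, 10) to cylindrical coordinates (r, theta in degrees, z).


r = sqrt((-15)^2 + 19^2) = 24.2074
theta = atan2(19, -15) = 128.2902 deg
z = 10

r = 24.2074, theta = 128.2902 deg, z = 10


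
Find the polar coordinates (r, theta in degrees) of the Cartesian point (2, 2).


r = sqrt(2^2 + 2^2) = 2.8284
theta = atan2(2, 2) = 45 degrees

r = 2.8284, theta = 45 degrees


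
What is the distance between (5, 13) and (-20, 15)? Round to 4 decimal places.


d = sqrt((-20-5)^2 + (15-13)^2) = 25.0799

25.0799


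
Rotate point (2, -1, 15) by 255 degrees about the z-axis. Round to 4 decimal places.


x' = 2*cos(255) - -1*sin(255) = -1.4836
y' = 2*sin(255) + -1*cos(255) = -1.673
z' = 15

(-1.4836, -1.673, 15)


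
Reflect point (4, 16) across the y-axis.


Reflection across y-axis: (x, y) -> (-x, y)
(4, 16) -> (-4, 16)

(-4, 16)


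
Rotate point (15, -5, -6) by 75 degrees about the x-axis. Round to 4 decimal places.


x' = 15
y' = -5*cos(75) - -6*sin(75) = 4.5015
z' = -5*sin(75) + -6*cos(75) = -6.3825

(15, 4.5015, -6.3825)


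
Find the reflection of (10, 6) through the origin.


Reflection through origin: (x, y) -> (-x, -y)
(10, 6) -> (-10, -6)

(-10, -6)


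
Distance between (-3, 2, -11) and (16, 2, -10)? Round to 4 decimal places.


d = sqrt((16--3)^2 + (2-2)^2 + (-10--11)^2) = 19.0263

19.0263


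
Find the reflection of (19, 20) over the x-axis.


Reflection across x-axis: (x, y) -> (x, -y)
(19, 20) -> (19, -20)

(19, -20)


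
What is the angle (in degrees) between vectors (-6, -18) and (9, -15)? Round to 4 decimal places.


dot = -6*9 + -18*-15 = 216
|u| = 18.9737, |v| = 17.4929
cos(angle) = 0.6508
angle = 49.3987 degrees

49.3987 degrees


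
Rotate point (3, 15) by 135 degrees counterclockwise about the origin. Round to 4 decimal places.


x' = 3*cos(135) - 15*sin(135) = -12.7279
y' = 3*sin(135) + 15*cos(135) = -8.4853

(-12.7279, -8.4853)


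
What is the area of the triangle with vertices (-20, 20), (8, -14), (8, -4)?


Area = |x1(y2-y3) + x2(y3-y1) + x3(y1-y2)| / 2
= |-20*(-14--4) + 8*(-4-20) + 8*(20--14)| / 2
= 140

140


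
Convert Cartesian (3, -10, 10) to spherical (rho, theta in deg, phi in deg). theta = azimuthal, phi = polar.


rho = sqrt(3^2 + (-10)^2 + 10^2) = 14.4568
theta = atan2(-10, 3) = 286.6992 deg
phi = acos(10/14.4568) = 46.234 deg

rho = 14.4568, theta = 286.6992 deg, phi = 46.234 deg


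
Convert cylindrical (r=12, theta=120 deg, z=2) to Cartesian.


x = 12 * cos(120) = -6
y = 12 * sin(120) = 10.3923
z = 2

(-6, 10.3923, 2)


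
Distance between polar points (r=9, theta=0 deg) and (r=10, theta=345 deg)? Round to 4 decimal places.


d = sqrt(r1^2 + r2^2 - 2*r1*r2*cos(t2-t1))
d = sqrt(9^2 + 10^2 - 2*9*10*cos(345-0)) = 2.6708

2.6708


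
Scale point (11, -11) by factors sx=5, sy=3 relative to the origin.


Scaling: (x*sx, y*sy) = (11*5, -11*3) = (55, -33)

(55, -33)


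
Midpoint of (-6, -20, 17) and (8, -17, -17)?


Midpoint = ((-6+8)/2, (-20+-17)/2, (17+-17)/2) = (1, -18.5, 0)

(1, -18.5, 0)


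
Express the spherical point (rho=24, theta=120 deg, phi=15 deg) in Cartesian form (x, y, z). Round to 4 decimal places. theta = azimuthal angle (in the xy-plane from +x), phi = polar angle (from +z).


x = 24 * sin(15) * cos(120) = -3.1058
y = 24 * sin(15) * sin(120) = 5.3795
z = 24 * cos(15) = 23.1822

(-3.1058, 5.3795, 23.1822)


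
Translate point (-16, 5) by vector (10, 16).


Translation: (x+dx, y+dy) = (-16+10, 5+16) = (-6, 21)

(-6, 21)


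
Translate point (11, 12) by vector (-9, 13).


Translation: (x+dx, y+dy) = (11+-9, 12+13) = (2, 25)

(2, 25)


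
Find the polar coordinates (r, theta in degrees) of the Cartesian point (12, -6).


r = sqrt(12^2 + (-6)^2) = 13.4164
theta = atan2(-6, 12) = 333.4349 degrees

r = 13.4164, theta = 333.4349 degrees


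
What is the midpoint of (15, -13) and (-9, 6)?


Midpoint = ((15+-9)/2, (-13+6)/2) = (3, -3.5)

(3, -3.5)


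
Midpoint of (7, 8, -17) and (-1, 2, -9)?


Midpoint = ((7+-1)/2, (8+2)/2, (-17+-9)/2) = (3, 5, -13)

(3, 5, -13)


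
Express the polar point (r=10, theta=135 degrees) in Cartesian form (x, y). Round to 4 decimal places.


x = 10 * cos(135) = -7.0711
y = 10 * sin(135) = 7.0711

(-7.0711, 7.0711)


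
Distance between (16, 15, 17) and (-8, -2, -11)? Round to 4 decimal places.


d = sqrt((-8-16)^2 + (-2-15)^2 + (-11-17)^2) = 40.6079

40.6079


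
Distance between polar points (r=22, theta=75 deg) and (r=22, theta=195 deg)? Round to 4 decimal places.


d = sqrt(r1^2 + r2^2 - 2*r1*r2*cos(t2-t1))
d = sqrt(22^2 + 22^2 - 2*22*22*cos(195-75)) = 38.1051

38.1051


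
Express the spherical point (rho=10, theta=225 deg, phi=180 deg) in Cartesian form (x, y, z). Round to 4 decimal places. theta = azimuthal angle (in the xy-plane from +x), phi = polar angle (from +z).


x = 10 * sin(180) * cos(225) = 0
y = 10 * sin(180) * sin(225) = 0
z = 10 * cos(180) = -10

(0, 0, -10)


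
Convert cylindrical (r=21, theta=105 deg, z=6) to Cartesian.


x = 21 * cos(105) = -5.4352
y = 21 * sin(105) = 20.2844
z = 6

(-5.4352, 20.2844, 6)


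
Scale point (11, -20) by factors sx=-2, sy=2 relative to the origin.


Scaling: (x*sx, y*sy) = (11*-2, -20*2) = (-22, -40)

(-22, -40)


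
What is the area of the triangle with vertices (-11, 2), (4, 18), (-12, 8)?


Area = |x1(y2-y3) + x2(y3-y1) + x3(y1-y2)| / 2
= |-11*(18-8) + 4*(8-2) + -12*(2-18)| / 2
= 53

53


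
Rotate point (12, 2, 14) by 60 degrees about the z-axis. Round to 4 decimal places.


x' = 12*cos(60) - 2*sin(60) = 4.2679
y' = 12*sin(60) + 2*cos(60) = 11.3923
z' = 14

(4.2679, 11.3923, 14)


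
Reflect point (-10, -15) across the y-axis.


Reflection across y-axis: (x, y) -> (-x, y)
(-10, -15) -> (10, -15)

(10, -15)


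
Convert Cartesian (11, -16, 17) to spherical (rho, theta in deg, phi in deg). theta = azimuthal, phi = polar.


rho = sqrt(11^2 + (-16)^2 + 17^2) = 25.807
theta = atan2(-16, 11) = 304.5085 deg
phi = acos(17/25.807) = 48.7964 deg

rho = 25.807, theta = 304.5085 deg, phi = 48.7964 deg


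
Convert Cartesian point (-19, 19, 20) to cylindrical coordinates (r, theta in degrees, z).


r = sqrt((-19)^2 + 19^2) = 26.8701
theta = atan2(19, -19) = 135 deg
z = 20

r = 26.8701, theta = 135 deg, z = 20


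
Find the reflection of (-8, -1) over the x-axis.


Reflection across x-axis: (x, y) -> (x, -y)
(-8, -1) -> (-8, 1)

(-8, 1)


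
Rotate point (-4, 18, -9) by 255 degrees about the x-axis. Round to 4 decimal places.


x' = -4
y' = 18*cos(255) - -9*sin(255) = -13.3521
z' = 18*sin(255) + -9*cos(255) = -15.0573

(-4, -13.3521, -15.0573)


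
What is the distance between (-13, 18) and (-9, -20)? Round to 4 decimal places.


d = sqrt((-9--13)^2 + (-20-18)^2) = 38.2099

38.2099


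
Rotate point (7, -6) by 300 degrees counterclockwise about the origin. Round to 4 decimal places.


x' = 7*cos(300) - -6*sin(300) = -1.6962
y' = 7*sin(300) + -6*cos(300) = -9.0622

(-1.6962, -9.0622)


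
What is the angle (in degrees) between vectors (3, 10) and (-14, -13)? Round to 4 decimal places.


dot = 3*-14 + 10*-13 = -172
|u| = 10.4403, |v| = 19.105
cos(angle) = -0.8623
angle = 149.5781 degrees

149.5781 degrees


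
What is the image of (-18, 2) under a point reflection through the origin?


Reflection through origin: (x, y) -> (-x, -y)
(-18, 2) -> (18, -2)

(18, -2)


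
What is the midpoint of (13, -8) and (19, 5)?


Midpoint = ((13+19)/2, (-8+5)/2) = (16, -1.5)

(16, -1.5)


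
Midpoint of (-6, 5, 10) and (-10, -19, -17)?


Midpoint = ((-6+-10)/2, (5+-19)/2, (10+-17)/2) = (-8, -7, -3.5)

(-8, -7, -3.5)


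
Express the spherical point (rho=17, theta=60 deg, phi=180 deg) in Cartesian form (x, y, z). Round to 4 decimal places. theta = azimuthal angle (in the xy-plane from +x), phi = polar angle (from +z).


x = 17 * sin(180) * cos(60) = 0
y = 17 * sin(180) * sin(60) = 0
z = 17 * cos(180) = -17

(0, 0, -17)


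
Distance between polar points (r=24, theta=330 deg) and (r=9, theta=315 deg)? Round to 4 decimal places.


d = sqrt(r1^2 + r2^2 - 2*r1*r2*cos(t2-t1))
d = sqrt(24^2 + 9^2 - 2*24*9*cos(315-330)) = 15.4829

15.4829


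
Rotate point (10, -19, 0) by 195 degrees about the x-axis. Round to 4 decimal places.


x' = 10
y' = -19*cos(195) - 0*sin(195) = 18.3526
z' = -19*sin(195) + 0*cos(195) = 4.9176

(10, 18.3526, 4.9176)


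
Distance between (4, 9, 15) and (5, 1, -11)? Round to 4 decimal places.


d = sqrt((5-4)^2 + (1-9)^2 + (-11-15)^2) = 27.2213

27.2213


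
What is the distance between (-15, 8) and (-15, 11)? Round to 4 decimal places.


d = sqrt((-15--15)^2 + (11-8)^2) = 3

3


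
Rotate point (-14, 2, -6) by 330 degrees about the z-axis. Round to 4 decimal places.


x' = -14*cos(330) - 2*sin(330) = -11.1244
y' = -14*sin(330) + 2*cos(330) = 8.7321
z' = -6

(-11.1244, 8.7321, -6)


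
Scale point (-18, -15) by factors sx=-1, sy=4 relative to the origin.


Scaling: (x*sx, y*sy) = (-18*-1, -15*4) = (18, -60)

(18, -60)


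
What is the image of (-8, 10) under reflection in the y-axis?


Reflection across y-axis: (x, y) -> (-x, y)
(-8, 10) -> (8, 10)

(8, 10)


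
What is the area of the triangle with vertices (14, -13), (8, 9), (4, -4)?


Area = |x1(y2-y3) + x2(y3-y1) + x3(y1-y2)| / 2
= |14*(9--4) + 8*(-4--13) + 4*(-13-9)| / 2
= 83

83


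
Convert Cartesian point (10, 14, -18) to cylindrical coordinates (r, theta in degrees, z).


r = sqrt(10^2 + 14^2) = 17.2047
theta = atan2(14, 10) = 54.4623 deg
z = -18

r = 17.2047, theta = 54.4623 deg, z = -18


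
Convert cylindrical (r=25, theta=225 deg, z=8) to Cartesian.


x = 25 * cos(225) = -17.6777
y = 25 * sin(225) = -17.6777
z = 8

(-17.6777, -17.6777, 8)


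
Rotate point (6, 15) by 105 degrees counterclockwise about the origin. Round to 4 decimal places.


x' = 6*cos(105) - 15*sin(105) = -16.0418
y' = 6*sin(105) + 15*cos(105) = 1.9133

(-16.0418, 1.9133)


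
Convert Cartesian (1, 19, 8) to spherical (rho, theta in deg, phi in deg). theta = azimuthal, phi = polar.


rho = sqrt(1^2 + 19^2 + 8^2) = 20.6398
theta = atan2(19, 1) = 86.9872 deg
phi = acos(8/20.6398) = 67.1947 deg

rho = 20.6398, theta = 86.9872 deg, phi = 67.1947 deg


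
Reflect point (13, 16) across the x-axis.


Reflection across x-axis: (x, y) -> (x, -y)
(13, 16) -> (13, -16)

(13, -16)


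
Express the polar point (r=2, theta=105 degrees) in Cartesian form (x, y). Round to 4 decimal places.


x = 2 * cos(105) = -0.5176
y = 2 * sin(105) = 1.9319

(-0.5176, 1.9319)


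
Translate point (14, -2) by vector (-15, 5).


Translation: (x+dx, y+dy) = (14+-15, -2+5) = (-1, 3)

(-1, 3)


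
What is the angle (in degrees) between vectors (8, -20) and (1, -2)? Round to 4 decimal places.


dot = 8*1 + -20*-2 = 48
|u| = 21.5407, |v| = 2.2361
cos(angle) = 0.9965
angle = 4.7636 degrees

4.7636 degrees


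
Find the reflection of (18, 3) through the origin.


Reflection through origin: (x, y) -> (-x, -y)
(18, 3) -> (-18, -3)

(-18, -3)


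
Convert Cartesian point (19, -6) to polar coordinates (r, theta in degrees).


r = sqrt(19^2 + (-6)^2) = 19.9249
theta = atan2(-6, 19) = 342.4744 degrees

r = 19.9249, theta = 342.4744 degrees


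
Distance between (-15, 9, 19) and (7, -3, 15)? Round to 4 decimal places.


d = sqrt((7--15)^2 + (-3-9)^2 + (15-19)^2) = 25.3772

25.3772


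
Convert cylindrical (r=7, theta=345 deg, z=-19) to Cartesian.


x = 7 * cos(345) = 6.7615
y = 7 * sin(345) = -1.8117
z = -19

(6.7615, -1.8117, -19)


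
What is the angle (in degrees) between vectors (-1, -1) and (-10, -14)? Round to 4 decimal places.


dot = -1*-10 + -1*-14 = 24
|u| = 1.4142, |v| = 17.2047
cos(angle) = 0.9864
angle = 9.4623 degrees

9.4623 degrees


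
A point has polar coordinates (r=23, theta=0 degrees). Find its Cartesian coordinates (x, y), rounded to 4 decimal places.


x = 23 * cos(0) = 23
y = 23 * sin(0) = 0

(23, 0)


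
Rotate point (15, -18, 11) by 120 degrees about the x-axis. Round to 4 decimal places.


x' = 15
y' = -18*cos(120) - 11*sin(120) = -0.5263
z' = -18*sin(120) + 11*cos(120) = -21.0885

(15, -0.5263, -21.0885)


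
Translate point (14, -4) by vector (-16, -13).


Translation: (x+dx, y+dy) = (14+-16, -4+-13) = (-2, -17)

(-2, -17)


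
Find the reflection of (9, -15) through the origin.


Reflection through origin: (x, y) -> (-x, -y)
(9, -15) -> (-9, 15)

(-9, 15)


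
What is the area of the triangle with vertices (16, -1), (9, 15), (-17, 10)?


Area = |x1(y2-y3) + x2(y3-y1) + x3(y1-y2)| / 2
= |16*(15-10) + 9*(10--1) + -17*(-1-15)| / 2
= 225.5

225.5


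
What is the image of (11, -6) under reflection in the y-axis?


Reflection across y-axis: (x, y) -> (-x, y)
(11, -6) -> (-11, -6)

(-11, -6)


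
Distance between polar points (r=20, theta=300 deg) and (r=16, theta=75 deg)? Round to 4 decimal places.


d = sqrt(r1^2 + r2^2 - 2*r1*r2*cos(t2-t1))
d = sqrt(20^2 + 16^2 - 2*20*16*cos(75-300)) = 33.2949

33.2949


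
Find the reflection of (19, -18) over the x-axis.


Reflection across x-axis: (x, y) -> (x, -y)
(19, -18) -> (19, 18)

(19, 18)


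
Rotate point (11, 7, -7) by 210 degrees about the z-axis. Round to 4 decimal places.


x' = 11*cos(210) - 7*sin(210) = -6.0263
y' = 11*sin(210) + 7*cos(210) = -11.5622
z' = -7

(-6.0263, -11.5622, -7)


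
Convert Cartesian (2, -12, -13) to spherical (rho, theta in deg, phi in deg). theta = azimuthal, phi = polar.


rho = sqrt(2^2 + (-12)^2 + (-13)^2) = 17.8045
theta = atan2(-12, 2) = 279.4623 deg
phi = acos(-13/17.8045) = 136.8992 deg

rho = 17.8045, theta = 279.4623 deg, phi = 136.8992 deg


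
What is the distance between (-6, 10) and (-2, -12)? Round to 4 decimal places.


d = sqrt((-2--6)^2 + (-12-10)^2) = 22.3607

22.3607


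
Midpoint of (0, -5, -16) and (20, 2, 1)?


Midpoint = ((0+20)/2, (-5+2)/2, (-16+1)/2) = (10, -1.5, -7.5)

(10, -1.5, -7.5)


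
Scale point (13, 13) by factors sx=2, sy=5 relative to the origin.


Scaling: (x*sx, y*sy) = (13*2, 13*5) = (26, 65)

(26, 65)


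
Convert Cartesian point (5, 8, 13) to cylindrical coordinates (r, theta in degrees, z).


r = sqrt(5^2 + 8^2) = 9.434
theta = atan2(8, 5) = 57.9946 deg
z = 13

r = 9.434, theta = 57.9946 deg, z = 13


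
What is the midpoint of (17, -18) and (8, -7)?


Midpoint = ((17+8)/2, (-18+-7)/2) = (12.5, -12.5)

(12.5, -12.5)


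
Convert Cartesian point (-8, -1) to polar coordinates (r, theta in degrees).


r = sqrt((-8)^2 + (-1)^2) = 8.0623
theta = atan2(-1, -8) = 187.125 degrees

r = 8.0623, theta = 187.125 degrees


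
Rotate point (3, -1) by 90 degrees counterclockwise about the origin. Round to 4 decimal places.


x' = 3*cos(90) - -1*sin(90) = 1
y' = 3*sin(90) + -1*cos(90) = 3

(1, 3)


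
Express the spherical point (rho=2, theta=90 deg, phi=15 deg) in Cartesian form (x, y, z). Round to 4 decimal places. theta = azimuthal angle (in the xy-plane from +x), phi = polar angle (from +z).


x = 2 * sin(15) * cos(90) = 0
y = 2 * sin(15) * sin(90) = 0.5176
z = 2 * cos(15) = 1.9319

(0, 0.5176, 1.9319)


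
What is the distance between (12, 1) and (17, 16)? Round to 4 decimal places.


d = sqrt((17-12)^2 + (16-1)^2) = 15.8114

15.8114


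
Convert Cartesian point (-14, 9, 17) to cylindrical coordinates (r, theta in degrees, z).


r = sqrt((-14)^2 + 9^2) = 16.6433
theta = atan2(9, -14) = 147.2648 deg
z = 17

r = 16.6433, theta = 147.2648 deg, z = 17


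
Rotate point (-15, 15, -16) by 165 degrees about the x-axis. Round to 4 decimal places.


x' = -15
y' = 15*cos(165) - -16*sin(165) = -10.3478
z' = 15*sin(165) + -16*cos(165) = 19.3371

(-15, -10.3478, 19.3371)


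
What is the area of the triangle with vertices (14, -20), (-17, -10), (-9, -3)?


Area = |x1(y2-y3) + x2(y3-y1) + x3(y1-y2)| / 2
= |14*(-10--3) + -17*(-3--20) + -9*(-20--10)| / 2
= 148.5

148.5


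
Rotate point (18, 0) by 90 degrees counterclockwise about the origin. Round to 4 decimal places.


x' = 18*cos(90) - 0*sin(90) = 0
y' = 18*sin(90) + 0*cos(90) = 18

(0, 18)


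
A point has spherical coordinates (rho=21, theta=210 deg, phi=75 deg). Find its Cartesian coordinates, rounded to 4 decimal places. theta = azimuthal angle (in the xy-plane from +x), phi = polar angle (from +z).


x = 21 * sin(75) * cos(210) = -17.5668
y = 21 * sin(75) * sin(210) = -10.1422
z = 21 * cos(75) = 5.4352

(-17.5668, -10.1422, 5.4352)


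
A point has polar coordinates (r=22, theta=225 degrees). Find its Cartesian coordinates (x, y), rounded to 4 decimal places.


x = 22 * cos(225) = -15.5563
y = 22 * sin(225) = -15.5563

(-15.5563, -15.5563)


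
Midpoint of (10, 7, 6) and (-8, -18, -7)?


Midpoint = ((10+-8)/2, (7+-18)/2, (6+-7)/2) = (1, -5.5, -0.5)

(1, -5.5, -0.5)


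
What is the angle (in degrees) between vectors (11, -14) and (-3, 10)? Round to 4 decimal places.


dot = 11*-3 + -14*10 = -173
|u| = 17.8045, |v| = 10.4403
cos(angle) = -0.9307
angle = 158.542 degrees

158.542 degrees


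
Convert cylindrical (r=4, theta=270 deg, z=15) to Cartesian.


x = 4 * cos(270) = 0
y = 4 * sin(270) = -4
z = 15

(0, -4, 15)


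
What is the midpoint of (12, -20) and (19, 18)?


Midpoint = ((12+19)/2, (-20+18)/2) = (15.5, -1)

(15.5, -1)


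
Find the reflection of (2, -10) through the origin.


Reflection through origin: (x, y) -> (-x, -y)
(2, -10) -> (-2, 10)

(-2, 10)


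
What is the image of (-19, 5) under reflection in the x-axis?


Reflection across x-axis: (x, y) -> (x, -y)
(-19, 5) -> (-19, -5)

(-19, -5)


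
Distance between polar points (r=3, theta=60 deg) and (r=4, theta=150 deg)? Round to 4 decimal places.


d = sqrt(r1^2 + r2^2 - 2*r1*r2*cos(t2-t1))
d = sqrt(3^2 + 4^2 - 2*3*4*cos(150-60)) = 5

5


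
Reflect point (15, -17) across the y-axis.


Reflection across y-axis: (x, y) -> (-x, y)
(15, -17) -> (-15, -17)

(-15, -17)


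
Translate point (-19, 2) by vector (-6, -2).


Translation: (x+dx, y+dy) = (-19+-6, 2+-2) = (-25, 0)

(-25, 0)


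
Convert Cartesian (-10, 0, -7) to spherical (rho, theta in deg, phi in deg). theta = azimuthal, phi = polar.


rho = sqrt((-10)^2 + 0^2 + (-7)^2) = 12.2066
theta = atan2(0, -10) = 180 deg
phi = acos(-7/12.2066) = 124.992 deg

rho = 12.2066, theta = 180 deg, phi = 124.992 deg


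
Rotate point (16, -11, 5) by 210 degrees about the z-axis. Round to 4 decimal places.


x' = 16*cos(210) - -11*sin(210) = -19.3564
y' = 16*sin(210) + -11*cos(210) = 1.5263
z' = 5

(-19.3564, 1.5263, 5)


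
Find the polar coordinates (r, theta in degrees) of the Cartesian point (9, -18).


r = sqrt(9^2 + (-18)^2) = 20.1246
theta = atan2(-18, 9) = 296.5651 degrees

r = 20.1246, theta = 296.5651 degrees


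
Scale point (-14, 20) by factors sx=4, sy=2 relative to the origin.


Scaling: (x*sx, y*sy) = (-14*4, 20*2) = (-56, 40)

(-56, 40)


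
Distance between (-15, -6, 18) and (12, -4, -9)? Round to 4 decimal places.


d = sqrt((12--15)^2 + (-4--6)^2 + (-9-18)^2) = 38.2361

38.2361


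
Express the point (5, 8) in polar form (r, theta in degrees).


r = sqrt(5^2 + 8^2) = 9.434
theta = atan2(8, 5) = 57.9946 degrees

r = 9.434, theta = 57.9946 degrees


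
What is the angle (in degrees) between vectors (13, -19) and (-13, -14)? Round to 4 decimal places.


dot = 13*-13 + -19*-14 = 97
|u| = 23.0217, |v| = 19.105
cos(angle) = 0.2205
angle = 77.2592 degrees

77.2592 degrees


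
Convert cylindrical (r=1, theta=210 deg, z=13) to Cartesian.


x = 1 * cos(210) = -0.866
y = 1 * sin(210) = -0.5
z = 13

(-0.866, -0.5, 13)


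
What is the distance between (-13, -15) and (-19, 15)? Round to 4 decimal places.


d = sqrt((-19--13)^2 + (15--15)^2) = 30.5941

30.5941


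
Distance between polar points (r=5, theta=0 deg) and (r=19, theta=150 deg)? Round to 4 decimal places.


d = sqrt(r1^2 + r2^2 - 2*r1*r2*cos(t2-t1))
d = sqrt(5^2 + 19^2 - 2*5*19*cos(150-0)) = 23.4637

23.4637


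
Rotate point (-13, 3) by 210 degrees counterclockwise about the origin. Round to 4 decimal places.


x' = -13*cos(210) - 3*sin(210) = 12.7583
y' = -13*sin(210) + 3*cos(210) = 3.9019

(12.7583, 3.9019)


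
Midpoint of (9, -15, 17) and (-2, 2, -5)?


Midpoint = ((9+-2)/2, (-15+2)/2, (17+-5)/2) = (3.5, -6.5, 6)

(3.5, -6.5, 6)


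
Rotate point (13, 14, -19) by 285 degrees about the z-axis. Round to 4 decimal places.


x' = 13*cos(285) - 14*sin(285) = 16.8876
y' = 13*sin(285) + 14*cos(285) = -8.9336
z' = -19

(16.8876, -8.9336, -19)


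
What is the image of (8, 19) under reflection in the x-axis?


Reflection across x-axis: (x, y) -> (x, -y)
(8, 19) -> (8, -19)

(8, -19)


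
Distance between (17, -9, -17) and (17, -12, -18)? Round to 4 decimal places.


d = sqrt((17-17)^2 + (-12--9)^2 + (-18--17)^2) = 3.1623

3.1623


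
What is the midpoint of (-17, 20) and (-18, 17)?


Midpoint = ((-17+-18)/2, (20+17)/2) = (-17.5, 18.5)

(-17.5, 18.5)


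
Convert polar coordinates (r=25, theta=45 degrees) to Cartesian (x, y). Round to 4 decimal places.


x = 25 * cos(45) = 17.6777
y = 25 * sin(45) = 17.6777

(17.6777, 17.6777)


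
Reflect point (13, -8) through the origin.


Reflection through origin: (x, y) -> (-x, -y)
(13, -8) -> (-13, 8)

(-13, 8)


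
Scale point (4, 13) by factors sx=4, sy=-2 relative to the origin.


Scaling: (x*sx, y*sy) = (4*4, 13*-2) = (16, -26)

(16, -26)


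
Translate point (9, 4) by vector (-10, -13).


Translation: (x+dx, y+dy) = (9+-10, 4+-13) = (-1, -9)

(-1, -9)


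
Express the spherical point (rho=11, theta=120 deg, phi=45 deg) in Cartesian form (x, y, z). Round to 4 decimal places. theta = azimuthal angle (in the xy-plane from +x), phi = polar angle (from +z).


x = 11 * sin(45) * cos(120) = -3.8891
y = 11 * sin(45) * sin(120) = 6.7361
z = 11 * cos(45) = 7.7782

(-3.8891, 6.7361, 7.7782)


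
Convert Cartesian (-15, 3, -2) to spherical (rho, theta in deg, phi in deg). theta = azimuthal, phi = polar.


rho = sqrt((-15)^2 + 3^2 + (-2)^2) = 15.4272
theta = atan2(3, -15) = 168.6901 deg
phi = acos(-2/15.4272) = 97.4488 deg

rho = 15.4272, theta = 168.6901 deg, phi = 97.4488 deg


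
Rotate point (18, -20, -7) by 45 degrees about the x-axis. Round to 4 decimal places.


x' = 18
y' = -20*cos(45) - -7*sin(45) = -9.1924
z' = -20*sin(45) + -7*cos(45) = -19.0919

(18, -9.1924, -19.0919)


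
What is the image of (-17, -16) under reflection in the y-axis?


Reflection across y-axis: (x, y) -> (-x, y)
(-17, -16) -> (17, -16)

(17, -16)


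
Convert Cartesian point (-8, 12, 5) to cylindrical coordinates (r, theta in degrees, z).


r = sqrt((-8)^2 + 12^2) = 14.4222
theta = atan2(12, -8) = 123.6901 deg
z = 5

r = 14.4222, theta = 123.6901 deg, z = 5


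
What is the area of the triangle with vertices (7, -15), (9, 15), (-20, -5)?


Area = |x1(y2-y3) + x2(y3-y1) + x3(y1-y2)| / 2
= |7*(15--5) + 9*(-5--15) + -20*(-15-15)| / 2
= 415

415


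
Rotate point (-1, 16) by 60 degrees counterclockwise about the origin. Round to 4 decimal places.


x' = -1*cos(60) - 16*sin(60) = -14.3564
y' = -1*sin(60) + 16*cos(60) = 7.134

(-14.3564, 7.134)


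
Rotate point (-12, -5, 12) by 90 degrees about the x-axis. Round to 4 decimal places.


x' = -12
y' = -5*cos(90) - 12*sin(90) = -12
z' = -5*sin(90) + 12*cos(90) = -5

(-12, -12, -5)


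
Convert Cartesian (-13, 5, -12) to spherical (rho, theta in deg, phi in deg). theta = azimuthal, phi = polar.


rho = sqrt((-13)^2 + 5^2 + (-12)^2) = 18.3848
theta = atan2(5, -13) = 158.9625 deg
phi = acos(-12/18.3848) = 130.7465 deg

rho = 18.3848, theta = 158.9625 deg, phi = 130.7465 deg


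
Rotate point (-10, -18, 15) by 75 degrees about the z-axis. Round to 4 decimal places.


x' = -10*cos(75) - -18*sin(75) = 14.7985
y' = -10*sin(75) + -18*cos(75) = -14.318
z' = 15

(14.7985, -14.318, 15)


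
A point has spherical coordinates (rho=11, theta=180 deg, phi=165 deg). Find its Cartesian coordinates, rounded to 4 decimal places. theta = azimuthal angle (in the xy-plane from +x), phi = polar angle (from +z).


x = 11 * sin(165) * cos(180) = -2.847
y = 11 * sin(165) * sin(180) = 0
z = 11 * cos(165) = -10.6252

(-2.847, 0, -10.6252)


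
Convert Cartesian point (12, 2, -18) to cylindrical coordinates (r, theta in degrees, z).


r = sqrt(12^2 + 2^2) = 12.1655
theta = atan2(2, 12) = 9.4623 deg
z = -18

r = 12.1655, theta = 9.4623 deg, z = -18


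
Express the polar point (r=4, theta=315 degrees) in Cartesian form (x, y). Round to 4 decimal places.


x = 4 * cos(315) = 2.8284
y = 4 * sin(315) = -2.8284

(2.8284, -2.8284)


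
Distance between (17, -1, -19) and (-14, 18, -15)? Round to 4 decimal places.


d = sqrt((-14-17)^2 + (18--1)^2 + (-15--19)^2) = 36.5787

36.5787


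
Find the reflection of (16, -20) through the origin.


Reflection through origin: (x, y) -> (-x, -y)
(16, -20) -> (-16, 20)

(-16, 20)


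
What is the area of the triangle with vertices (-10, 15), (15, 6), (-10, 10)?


Area = |x1(y2-y3) + x2(y3-y1) + x3(y1-y2)| / 2
= |-10*(6-10) + 15*(10-15) + -10*(15-6)| / 2
= 62.5

62.5


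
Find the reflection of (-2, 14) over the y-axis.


Reflection across y-axis: (x, y) -> (-x, y)
(-2, 14) -> (2, 14)

(2, 14)


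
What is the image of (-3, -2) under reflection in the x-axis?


Reflection across x-axis: (x, y) -> (x, -y)
(-3, -2) -> (-3, 2)

(-3, 2)


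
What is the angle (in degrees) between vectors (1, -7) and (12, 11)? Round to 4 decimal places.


dot = 1*12 + -7*11 = -65
|u| = 7.0711, |v| = 16.2788
cos(angle) = -0.5647
angle = 124.3803 degrees

124.3803 degrees


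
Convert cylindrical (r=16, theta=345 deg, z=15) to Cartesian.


x = 16 * cos(345) = 15.4548
y = 16 * sin(345) = -4.1411
z = 15

(15.4548, -4.1411, 15)


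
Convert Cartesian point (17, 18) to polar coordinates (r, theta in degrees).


r = sqrt(17^2 + 18^2) = 24.7588
theta = atan2(18, 17) = 46.6366 degrees

r = 24.7588, theta = 46.6366 degrees


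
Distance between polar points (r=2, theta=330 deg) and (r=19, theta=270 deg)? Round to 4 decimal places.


d = sqrt(r1^2 + r2^2 - 2*r1*r2*cos(t2-t1))
d = sqrt(2^2 + 19^2 - 2*2*19*cos(270-330)) = 18.0831

18.0831


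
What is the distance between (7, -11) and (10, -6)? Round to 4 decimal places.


d = sqrt((10-7)^2 + (-6--11)^2) = 5.831

5.831


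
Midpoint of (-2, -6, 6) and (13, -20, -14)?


Midpoint = ((-2+13)/2, (-6+-20)/2, (6+-14)/2) = (5.5, -13, -4)

(5.5, -13, -4)


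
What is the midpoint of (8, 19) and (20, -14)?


Midpoint = ((8+20)/2, (19+-14)/2) = (14, 2.5)

(14, 2.5)


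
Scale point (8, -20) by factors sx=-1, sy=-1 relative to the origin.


Scaling: (x*sx, y*sy) = (8*-1, -20*-1) = (-8, 20)

(-8, 20)


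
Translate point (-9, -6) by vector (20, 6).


Translation: (x+dx, y+dy) = (-9+20, -6+6) = (11, 0)

(11, 0)


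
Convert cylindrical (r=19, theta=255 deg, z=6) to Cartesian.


x = 19 * cos(255) = -4.9176
y = 19 * sin(255) = -18.3526
z = 6

(-4.9176, -18.3526, 6)


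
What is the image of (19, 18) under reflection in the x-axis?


Reflection across x-axis: (x, y) -> (x, -y)
(19, 18) -> (19, -18)

(19, -18)


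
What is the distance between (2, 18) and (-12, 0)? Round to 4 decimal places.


d = sqrt((-12-2)^2 + (0-18)^2) = 22.8035

22.8035


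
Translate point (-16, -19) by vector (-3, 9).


Translation: (x+dx, y+dy) = (-16+-3, -19+9) = (-19, -10)

(-19, -10)


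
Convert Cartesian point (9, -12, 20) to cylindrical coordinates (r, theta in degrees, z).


r = sqrt(9^2 + (-12)^2) = 15
theta = atan2(-12, 9) = 306.8699 deg
z = 20

r = 15, theta = 306.8699 deg, z = 20


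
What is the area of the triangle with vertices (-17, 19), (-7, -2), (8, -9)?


Area = |x1(y2-y3) + x2(y3-y1) + x3(y1-y2)| / 2
= |-17*(-2--9) + -7*(-9-19) + 8*(19--2)| / 2
= 122.5

122.5


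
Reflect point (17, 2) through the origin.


Reflection through origin: (x, y) -> (-x, -y)
(17, 2) -> (-17, -2)

(-17, -2)


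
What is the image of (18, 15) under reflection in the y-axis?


Reflection across y-axis: (x, y) -> (-x, y)
(18, 15) -> (-18, 15)

(-18, 15)


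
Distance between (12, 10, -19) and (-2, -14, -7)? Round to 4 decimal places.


d = sqrt((-2-12)^2 + (-14-10)^2 + (-7--19)^2) = 30.2655

30.2655


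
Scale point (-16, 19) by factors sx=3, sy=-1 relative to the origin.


Scaling: (x*sx, y*sy) = (-16*3, 19*-1) = (-48, -19)

(-48, -19)


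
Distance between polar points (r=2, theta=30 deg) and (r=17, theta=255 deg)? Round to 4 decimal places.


d = sqrt(r1^2 + r2^2 - 2*r1*r2*cos(t2-t1))
d = sqrt(2^2 + 17^2 - 2*2*17*cos(255-30)) = 18.4684

18.4684


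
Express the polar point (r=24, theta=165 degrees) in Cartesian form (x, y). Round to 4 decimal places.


x = 24 * cos(165) = -23.1822
y = 24 * sin(165) = 6.2117

(-23.1822, 6.2117)


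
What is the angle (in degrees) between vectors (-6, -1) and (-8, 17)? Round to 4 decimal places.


dot = -6*-8 + -1*17 = 31
|u| = 6.0828, |v| = 18.7883
cos(angle) = 0.2713
angle = 74.2612 degrees

74.2612 degrees


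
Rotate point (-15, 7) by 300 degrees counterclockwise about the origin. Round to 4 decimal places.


x' = -15*cos(300) - 7*sin(300) = -1.4378
y' = -15*sin(300) + 7*cos(300) = 16.4904

(-1.4378, 16.4904)


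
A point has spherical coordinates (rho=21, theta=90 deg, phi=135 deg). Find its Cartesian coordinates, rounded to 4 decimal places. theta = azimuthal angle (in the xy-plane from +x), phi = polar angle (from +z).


x = 21 * sin(135) * cos(90) = 0
y = 21 * sin(135) * sin(90) = 14.8492
z = 21 * cos(135) = -14.8492

(0, 14.8492, -14.8492)


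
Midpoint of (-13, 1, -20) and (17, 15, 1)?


Midpoint = ((-13+17)/2, (1+15)/2, (-20+1)/2) = (2, 8, -9.5)

(2, 8, -9.5)


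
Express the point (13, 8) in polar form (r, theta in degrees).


r = sqrt(13^2 + 8^2) = 15.2643
theta = atan2(8, 13) = 31.6075 degrees

r = 15.2643, theta = 31.6075 degrees


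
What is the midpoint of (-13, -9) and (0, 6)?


Midpoint = ((-13+0)/2, (-9+6)/2) = (-6.5, -1.5)

(-6.5, -1.5)


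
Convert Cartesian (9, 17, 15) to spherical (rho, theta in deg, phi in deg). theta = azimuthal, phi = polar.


rho = sqrt(9^2 + 17^2 + 15^2) = 24.3926
theta = atan2(17, 9) = 62.1027 deg
phi = acos(15/24.3926) = 52.0524 deg

rho = 24.3926, theta = 62.1027 deg, phi = 52.0524 deg


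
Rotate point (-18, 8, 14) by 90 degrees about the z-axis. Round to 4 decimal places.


x' = -18*cos(90) - 8*sin(90) = -8
y' = -18*sin(90) + 8*cos(90) = -18
z' = 14

(-8, -18, 14)


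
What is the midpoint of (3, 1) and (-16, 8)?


Midpoint = ((3+-16)/2, (1+8)/2) = (-6.5, 4.5)

(-6.5, 4.5)


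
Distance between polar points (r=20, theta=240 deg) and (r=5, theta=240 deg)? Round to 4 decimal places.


d = sqrt(r1^2 + r2^2 - 2*r1*r2*cos(t2-t1))
d = sqrt(20^2 + 5^2 - 2*20*5*cos(240-240)) = 15

15


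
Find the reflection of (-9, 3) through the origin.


Reflection through origin: (x, y) -> (-x, -y)
(-9, 3) -> (9, -3)

(9, -3)


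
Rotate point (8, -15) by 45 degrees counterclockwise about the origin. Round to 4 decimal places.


x' = 8*cos(45) - -15*sin(45) = 16.2635
y' = 8*sin(45) + -15*cos(45) = -4.9497

(16.2635, -4.9497)


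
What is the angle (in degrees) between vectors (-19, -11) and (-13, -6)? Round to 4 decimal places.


dot = -19*-13 + -11*-6 = 313
|u| = 21.9545, |v| = 14.3178
cos(angle) = 0.9957
angle = 5.2934 degrees

5.2934 degrees


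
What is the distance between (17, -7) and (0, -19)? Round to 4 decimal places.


d = sqrt((0-17)^2 + (-19--7)^2) = 20.8087

20.8087


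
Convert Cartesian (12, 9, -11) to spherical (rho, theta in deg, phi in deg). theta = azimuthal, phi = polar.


rho = sqrt(12^2 + 9^2 + (-11)^2) = 18.6011
theta = atan2(9, 12) = 36.8699 deg
phi = acos(-11/18.6011) = 126.2538 deg

rho = 18.6011, theta = 36.8699 deg, phi = 126.2538 deg


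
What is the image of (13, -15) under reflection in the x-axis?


Reflection across x-axis: (x, y) -> (x, -y)
(13, -15) -> (13, 15)

(13, 15)


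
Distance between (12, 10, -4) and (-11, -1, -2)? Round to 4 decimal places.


d = sqrt((-11-12)^2 + (-1-10)^2 + (-2--4)^2) = 25.5734

25.5734


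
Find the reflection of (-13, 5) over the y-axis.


Reflection across y-axis: (x, y) -> (-x, y)
(-13, 5) -> (13, 5)

(13, 5)


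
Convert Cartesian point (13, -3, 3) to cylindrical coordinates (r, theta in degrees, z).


r = sqrt(13^2 + (-3)^2) = 13.3417
theta = atan2(-3, 13) = 347.0054 deg
z = 3

r = 13.3417, theta = 347.0054 deg, z = 3


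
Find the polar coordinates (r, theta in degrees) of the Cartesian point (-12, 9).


r = sqrt((-12)^2 + 9^2) = 15
theta = atan2(9, -12) = 143.1301 degrees

r = 15, theta = 143.1301 degrees


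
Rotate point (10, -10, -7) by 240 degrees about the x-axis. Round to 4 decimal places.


x' = 10
y' = -10*cos(240) - -7*sin(240) = -1.0622
z' = -10*sin(240) + -7*cos(240) = 12.1603

(10, -1.0622, 12.1603)


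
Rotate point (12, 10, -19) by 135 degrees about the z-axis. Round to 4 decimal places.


x' = 12*cos(135) - 10*sin(135) = -15.5563
y' = 12*sin(135) + 10*cos(135) = 1.4142
z' = -19

(-15.5563, 1.4142, -19)


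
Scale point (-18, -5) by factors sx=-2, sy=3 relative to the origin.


Scaling: (x*sx, y*sy) = (-18*-2, -5*3) = (36, -15)

(36, -15)


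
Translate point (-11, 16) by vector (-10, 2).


Translation: (x+dx, y+dy) = (-11+-10, 16+2) = (-21, 18)

(-21, 18)


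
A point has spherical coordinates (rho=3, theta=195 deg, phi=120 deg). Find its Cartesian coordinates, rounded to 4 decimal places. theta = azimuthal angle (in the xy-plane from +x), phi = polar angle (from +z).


x = 3 * sin(120) * cos(195) = -2.5095
y = 3 * sin(120) * sin(195) = -0.6724
z = 3 * cos(120) = -1.5

(-2.5095, -0.6724, -1.5)


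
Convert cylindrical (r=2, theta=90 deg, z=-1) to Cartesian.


x = 2 * cos(90) = 0
y = 2 * sin(90) = 2
z = -1

(0, 2, -1)


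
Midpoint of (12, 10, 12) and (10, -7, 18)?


Midpoint = ((12+10)/2, (10+-7)/2, (12+18)/2) = (11, 1.5, 15)

(11, 1.5, 15)


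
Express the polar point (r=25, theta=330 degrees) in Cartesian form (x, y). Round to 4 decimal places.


x = 25 * cos(330) = 21.6506
y = 25 * sin(330) = -12.5

(21.6506, -12.5)


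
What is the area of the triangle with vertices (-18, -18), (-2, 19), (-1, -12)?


Area = |x1(y2-y3) + x2(y3-y1) + x3(y1-y2)| / 2
= |-18*(19--12) + -2*(-12--18) + -1*(-18-19)| / 2
= 266.5

266.5


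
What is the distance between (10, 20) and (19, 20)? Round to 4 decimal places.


d = sqrt((19-10)^2 + (20-20)^2) = 9

9


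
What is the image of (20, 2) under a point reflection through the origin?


Reflection through origin: (x, y) -> (-x, -y)
(20, 2) -> (-20, -2)

(-20, -2)


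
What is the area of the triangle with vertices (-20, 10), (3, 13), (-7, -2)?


Area = |x1(y2-y3) + x2(y3-y1) + x3(y1-y2)| / 2
= |-20*(13--2) + 3*(-2-10) + -7*(10-13)| / 2
= 157.5

157.5


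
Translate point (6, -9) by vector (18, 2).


Translation: (x+dx, y+dy) = (6+18, -9+2) = (24, -7)

(24, -7)


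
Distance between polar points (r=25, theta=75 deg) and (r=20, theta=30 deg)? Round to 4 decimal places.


d = sqrt(r1^2 + r2^2 - 2*r1*r2*cos(t2-t1))
d = sqrt(25^2 + 20^2 - 2*25*20*cos(30-75)) = 17.8296

17.8296


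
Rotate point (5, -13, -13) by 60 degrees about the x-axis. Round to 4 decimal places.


x' = 5
y' = -13*cos(60) - -13*sin(60) = 4.7583
z' = -13*sin(60) + -13*cos(60) = -17.7583

(5, 4.7583, -17.7583)


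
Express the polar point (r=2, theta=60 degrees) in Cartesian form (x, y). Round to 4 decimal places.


x = 2 * cos(60) = 1
y = 2 * sin(60) = 1.7321

(1, 1.7321)


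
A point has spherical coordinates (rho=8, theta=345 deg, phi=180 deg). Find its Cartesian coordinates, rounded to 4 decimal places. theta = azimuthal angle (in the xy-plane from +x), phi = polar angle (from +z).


x = 8 * sin(180) * cos(345) = 0
y = 8 * sin(180) * sin(345) = 0
z = 8 * cos(180) = -8

(0, 0, -8)


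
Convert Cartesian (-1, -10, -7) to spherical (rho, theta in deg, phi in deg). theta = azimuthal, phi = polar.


rho = sqrt((-1)^2 + (-10)^2 + (-7)^2) = 12.2474
theta = atan2(-10, -1) = 264.2894 deg
phi = acos(-7/12.2474) = 124.8582 deg

rho = 12.2474, theta = 264.2894 deg, phi = 124.8582 deg


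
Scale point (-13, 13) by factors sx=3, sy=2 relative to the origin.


Scaling: (x*sx, y*sy) = (-13*3, 13*2) = (-39, 26)

(-39, 26)


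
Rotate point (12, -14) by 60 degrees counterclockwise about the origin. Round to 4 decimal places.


x' = 12*cos(60) - -14*sin(60) = 18.1244
y' = 12*sin(60) + -14*cos(60) = 3.3923

(18.1244, 3.3923)


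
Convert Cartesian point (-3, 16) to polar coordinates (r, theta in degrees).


r = sqrt((-3)^2 + 16^2) = 16.2788
theta = atan2(16, -3) = 100.6197 degrees

r = 16.2788, theta = 100.6197 degrees


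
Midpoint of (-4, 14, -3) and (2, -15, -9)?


Midpoint = ((-4+2)/2, (14+-15)/2, (-3+-9)/2) = (-1, -0.5, -6)

(-1, -0.5, -6)


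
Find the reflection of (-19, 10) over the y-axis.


Reflection across y-axis: (x, y) -> (-x, y)
(-19, 10) -> (19, 10)

(19, 10)


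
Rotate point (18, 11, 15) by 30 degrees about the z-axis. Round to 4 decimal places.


x' = 18*cos(30) - 11*sin(30) = 10.0885
y' = 18*sin(30) + 11*cos(30) = 18.5263
z' = 15

(10.0885, 18.5263, 15)


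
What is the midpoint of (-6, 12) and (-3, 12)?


Midpoint = ((-6+-3)/2, (12+12)/2) = (-4.5, 12)

(-4.5, 12)


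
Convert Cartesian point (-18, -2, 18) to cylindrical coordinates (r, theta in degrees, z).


r = sqrt((-18)^2 + (-2)^2) = 18.1108
theta = atan2(-2, -18) = 186.3402 deg
z = 18

r = 18.1108, theta = 186.3402 deg, z = 18


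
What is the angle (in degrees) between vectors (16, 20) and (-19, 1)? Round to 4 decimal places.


dot = 16*-19 + 20*1 = -284
|u| = 25.6125, |v| = 19.0263
cos(angle) = -0.5828
angle = 125.647 degrees

125.647 degrees


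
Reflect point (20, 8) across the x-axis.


Reflection across x-axis: (x, y) -> (x, -y)
(20, 8) -> (20, -8)

(20, -8)


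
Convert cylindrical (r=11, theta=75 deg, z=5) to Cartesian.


x = 11 * cos(75) = 2.847
y = 11 * sin(75) = 10.6252
z = 5

(2.847, 10.6252, 5)


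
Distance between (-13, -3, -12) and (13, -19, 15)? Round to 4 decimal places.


d = sqrt((13--13)^2 + (-19--3)^2 + (15--12)^2) = 40.7554

40.7554


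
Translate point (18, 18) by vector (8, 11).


Translation: (x+dx, y+dy) = (18+8, 18+11) = (26, 29)

(26, 29)


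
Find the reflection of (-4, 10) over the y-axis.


Reflection across y-axis: (x, y) -> (-x, y)
(-4, 10) -> (4, 10)

(4, 10)
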